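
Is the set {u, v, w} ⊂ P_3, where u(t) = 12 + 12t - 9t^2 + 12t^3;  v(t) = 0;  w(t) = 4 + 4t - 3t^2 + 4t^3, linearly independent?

Write each element as a coordinate vector in ℝ⁴ using {1, t, …, t^3}.
One of the vectors is the zero vector, so the set is linearly dependent.

linearly dependent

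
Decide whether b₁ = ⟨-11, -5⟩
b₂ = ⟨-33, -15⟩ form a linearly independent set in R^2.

linearly dependent

Place the vectors as rows of a 2×2 matrix and reduce to echelon form.
The reduction yields 1 nonzero row, so the rank is 1.
Since rank 1 < 2, the set is linearly dependent.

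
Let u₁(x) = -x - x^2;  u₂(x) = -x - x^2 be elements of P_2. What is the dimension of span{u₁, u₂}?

1

Use coordinates relative to {1, x, x^2}.
Apply Gaussian elimination to the matrix whose rows are u₁, u₂.
The echelon form has 1 nonzero row, so the rank is 1.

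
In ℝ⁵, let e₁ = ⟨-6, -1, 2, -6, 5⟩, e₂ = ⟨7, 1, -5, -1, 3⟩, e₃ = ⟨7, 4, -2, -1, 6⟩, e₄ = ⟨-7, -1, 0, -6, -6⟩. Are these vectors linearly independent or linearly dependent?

Place the vectors as rows of a 4×5 matrix and reduce to echelon form.
The reduction yields 4 nonzero rows, so the rank is 4.
Since rank = 4 (the number of vectors), the set is linearly independent.

linearly independent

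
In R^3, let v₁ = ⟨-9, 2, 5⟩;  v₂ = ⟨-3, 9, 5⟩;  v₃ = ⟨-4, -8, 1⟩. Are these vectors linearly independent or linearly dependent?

Form the 3×3 matrix with these as columns; its determinant is -175.
A nonzero determinant means the columns are linearly independent.

linearly independent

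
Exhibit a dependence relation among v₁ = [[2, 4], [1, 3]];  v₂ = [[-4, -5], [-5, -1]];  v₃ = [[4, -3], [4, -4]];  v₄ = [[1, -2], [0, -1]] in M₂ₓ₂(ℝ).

v₁ + v₂ + v₃ - 2v₄ = 0

Take coordinates with respect to {E₁₁, E₁₂, E₂₁, E₂₂}.
Set up α₁v₁ + … + α₄v₄ = 0 and solve the homogeneous system.
One solution (up to scaling) is (1, 1, 1, -2).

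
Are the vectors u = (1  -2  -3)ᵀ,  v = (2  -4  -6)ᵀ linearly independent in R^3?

linearly dependent

One vector is a scalar multiple of another, so the set is dependent.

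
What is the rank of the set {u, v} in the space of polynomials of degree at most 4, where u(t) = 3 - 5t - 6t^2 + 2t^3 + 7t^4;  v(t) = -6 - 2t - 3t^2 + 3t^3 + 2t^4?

rank 2

Pass to coordinate vectors with respect to the basis {1, t, …, t^4}.
Form the matrix with u, v as columns and reduce.
Exactly 2 pivots survive; hence the rank is 2.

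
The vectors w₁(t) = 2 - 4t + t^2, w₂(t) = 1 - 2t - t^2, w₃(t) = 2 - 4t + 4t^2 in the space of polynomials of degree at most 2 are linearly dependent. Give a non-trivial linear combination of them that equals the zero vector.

Write each element as a vector in ℝ³ using {1, t, t^2}.
Row-reduce the matrix with w₁, w₂, w₃ as columns; the null space gives the coefficients.
The free variable yields coefficients (2, -2, -1) (any nonzero multiple also works).

2w₁ - 2w₂ - w₃ = 0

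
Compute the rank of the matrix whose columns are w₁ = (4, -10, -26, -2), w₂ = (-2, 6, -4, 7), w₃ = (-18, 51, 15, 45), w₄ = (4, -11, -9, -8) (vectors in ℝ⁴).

Put the 4×4 matrix [w₁|w₂|w₃|w₄] into echelon form.
The echelon form has 2 nonzero rows, so the rank is 2.

rank 2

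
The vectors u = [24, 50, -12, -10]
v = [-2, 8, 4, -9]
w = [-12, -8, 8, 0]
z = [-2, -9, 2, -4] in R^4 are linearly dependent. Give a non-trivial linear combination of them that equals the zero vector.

Row-reduce the matrix with u, v, w, z as columns; the null space gives the coefficients.
A generator of the null space is (1, -2, 2, 2).

u - 2v + 2w + 2z = 0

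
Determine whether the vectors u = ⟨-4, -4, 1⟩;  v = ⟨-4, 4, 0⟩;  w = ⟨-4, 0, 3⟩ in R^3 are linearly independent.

linearly independent

Form the 3×3 matrix with these as columns; its determinant is -80.
A nonzero determinant means the columns are linearly independent.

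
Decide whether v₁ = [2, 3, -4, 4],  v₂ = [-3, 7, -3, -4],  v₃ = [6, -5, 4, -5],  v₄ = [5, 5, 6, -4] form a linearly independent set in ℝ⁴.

The matrix [v₁|v₂|v₃|v₄] has determinant 3131.
A nonzero determinant means the columns are linearly independent.

linearly independent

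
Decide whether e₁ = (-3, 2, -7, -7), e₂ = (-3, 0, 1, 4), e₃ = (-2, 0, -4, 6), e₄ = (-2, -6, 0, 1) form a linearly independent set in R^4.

linearly independent

Place the vectors as rows of a 4×4 matrix and reduce to echelon form.
The reduction yields 4 nonzero rows, so the rank is 4.
Since rank = 4 (the number of vectors), the set is linearly independent.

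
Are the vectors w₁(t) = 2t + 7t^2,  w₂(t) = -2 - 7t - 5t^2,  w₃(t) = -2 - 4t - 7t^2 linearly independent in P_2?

linearly independent

Take coordinates with respect to the standard basis {1, t, t^2}.
Row-reduce the matrix whose columns are w₁, w₂, w₃.
The reduction yields 3 nonzero rows, so the rank is 3.
Since rank = 3 (the number of vectors), the set is linearly independent.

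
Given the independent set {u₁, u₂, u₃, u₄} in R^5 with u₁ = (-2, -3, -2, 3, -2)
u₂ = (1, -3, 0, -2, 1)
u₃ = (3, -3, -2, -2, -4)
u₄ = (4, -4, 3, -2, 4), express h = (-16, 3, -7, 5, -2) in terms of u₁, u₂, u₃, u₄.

h = u₁ + 4u₂ - 2u₃ - 3u₄

Since u₁, u₂, u₃, u₄ are independent, the coefficients expressing h are uniquely determined by a linear system.
The system has the unique solution (c₁, …, c₄) = (1, 4, -2, -3).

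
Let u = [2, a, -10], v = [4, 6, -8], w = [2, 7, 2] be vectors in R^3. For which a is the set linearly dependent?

a = -1

Place the vectors as rows of a 3×3 matrix; dependence ⇔ determinant zero.
The determinant works out to -24*a - 24.
This vanishes exactly when a = -1.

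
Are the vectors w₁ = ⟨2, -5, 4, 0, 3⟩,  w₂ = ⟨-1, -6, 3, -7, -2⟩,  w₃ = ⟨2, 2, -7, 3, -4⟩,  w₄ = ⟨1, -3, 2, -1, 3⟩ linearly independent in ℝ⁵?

linearly independent

Row-reduce the matrix whose columns are w₁, w₂, w₃, w₄.
The reduction yields 4 nonzero rows, so the rank is 4.
Since rank = 4 (the number of vectors), the set is linearly independent.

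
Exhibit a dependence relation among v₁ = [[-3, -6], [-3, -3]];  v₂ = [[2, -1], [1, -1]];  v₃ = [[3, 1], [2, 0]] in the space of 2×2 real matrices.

v₁ - 3v₂ + 3v₃ = 0

Write each element as a vector in ℝ⁴ using {E₁₁, E₁₂, E₂₁, E₂₂}.
Write the vectors as columns of a matrix and find a nonzero vector in its null space.
A generator of the null space is (1, -3, 3).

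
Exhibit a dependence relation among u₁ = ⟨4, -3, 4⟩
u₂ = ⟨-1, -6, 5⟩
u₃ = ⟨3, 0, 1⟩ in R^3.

2u₁ - u₂ - 3u₃ = 0

Write the vectors as columns of a matrix and find a nonzero vector in its null space.
The free variable yields coefficients (2, -1, -3) (any nonzero multiple also works).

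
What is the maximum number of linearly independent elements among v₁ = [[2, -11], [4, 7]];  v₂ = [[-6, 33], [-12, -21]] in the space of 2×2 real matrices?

1

Represent each element by its coordinate vector in ℝ⁴.
Apply Gaussian elimination to the matrix whose rows are v₁, v₂.
There is 1 pivot column, so rank = 1.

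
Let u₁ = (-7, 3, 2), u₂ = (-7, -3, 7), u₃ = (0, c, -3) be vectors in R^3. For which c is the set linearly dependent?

c = 18/5

The set is linearly dependent precisely when det[u₁; u₂; u₃] = 0.
Cofactor expansion gives det = 35*c - 126.
Solving 35*c - 126 = 0 yields c = 18/5.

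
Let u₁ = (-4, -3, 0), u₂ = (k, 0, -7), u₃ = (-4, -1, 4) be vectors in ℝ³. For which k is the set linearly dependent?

k = 14/3

The set is linearly dependent precisely when det[u₁; u₂; u₃] = 0.
The determinant works out to 12*k - 56.
Solving 12*k - 56 = 0 yields k = 14/3.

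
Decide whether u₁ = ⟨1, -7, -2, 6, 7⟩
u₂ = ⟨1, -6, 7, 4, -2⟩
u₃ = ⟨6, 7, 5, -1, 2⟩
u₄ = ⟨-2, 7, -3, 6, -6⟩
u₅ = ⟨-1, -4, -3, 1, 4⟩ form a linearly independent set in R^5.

linearly independent

Row-reduce the matrix whose columns are u₁, u₂, u₃, u₄, u₅.
The reduction yields 5 nonzero rows, so the rank is 5.
Since rank = 5 (the number of vectors), the set is linearly independent.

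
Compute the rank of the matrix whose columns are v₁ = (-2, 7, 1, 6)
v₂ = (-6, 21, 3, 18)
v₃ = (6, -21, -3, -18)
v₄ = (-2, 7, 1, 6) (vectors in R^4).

Row-reduce the 4×4 matrix with these as rows.
There is 1 pivot column, so rank = 1.

1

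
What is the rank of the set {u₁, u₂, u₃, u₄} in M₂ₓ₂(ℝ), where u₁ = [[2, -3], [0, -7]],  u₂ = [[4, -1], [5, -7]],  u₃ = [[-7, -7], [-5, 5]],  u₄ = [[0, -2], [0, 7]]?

rank 4

Use coordinates relative to {E₁₁, E₁₂, E₂₁, E₂₂}.
Row-reduce the 4×4 matrix with these as rows.
There are 4 pivot columns, so rank = 4.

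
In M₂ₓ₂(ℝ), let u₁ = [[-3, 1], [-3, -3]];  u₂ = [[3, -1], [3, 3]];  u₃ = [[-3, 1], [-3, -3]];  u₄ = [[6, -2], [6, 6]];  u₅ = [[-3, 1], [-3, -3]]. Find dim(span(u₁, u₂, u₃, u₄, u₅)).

dim = 1

Pass to coordinate vectors with respect to the basis {E₁₁, E₁₂, E₂₁, E₂₂}.
Put the 4×5 matrix [u₁|u₂|u₃|u₄|u₅] into echelon form.
The echelon form has 1 nonzero row, so the rank is 1.
(With 5 elements in a 4-dimensional space the rank is at most 4.)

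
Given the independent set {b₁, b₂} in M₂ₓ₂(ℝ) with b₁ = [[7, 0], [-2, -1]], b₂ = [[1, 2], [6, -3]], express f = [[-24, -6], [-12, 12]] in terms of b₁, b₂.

f = -3b₁ - 3b₂

Work in coordinates with respect to the standard basis {E₁₁, E₁₂, E₂₁, E₂₂}.
Set up the augmented matrix [b₁ | b₂ | f] and row-reduce.
Back-substitution yields (α₁, α₂) = (-3, -3).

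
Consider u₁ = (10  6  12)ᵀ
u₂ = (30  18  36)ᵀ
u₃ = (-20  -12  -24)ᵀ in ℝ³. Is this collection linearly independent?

linearly dependent

Row-reduce the matrix whose columns are u₁, u₂, u₃.
The reduction yields 1 nonzero row, so the rank is 1.
Since rank 1 < 3, the set is linearly dependent.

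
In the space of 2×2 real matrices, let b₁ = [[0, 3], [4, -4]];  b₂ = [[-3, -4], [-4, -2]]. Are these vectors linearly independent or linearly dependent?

linearly independent

Write each element as a coordinate vector in ℝ⁴ using {E₁₁, E₁₂, E₂₁, E₂₂}.
Row-reduce the matrix whose columns are b₁, b₂.
The reduction yields 2 nonzero rows, so the rank is 2.
Since rank = 2 (the number of vectors), the set is linearly independent.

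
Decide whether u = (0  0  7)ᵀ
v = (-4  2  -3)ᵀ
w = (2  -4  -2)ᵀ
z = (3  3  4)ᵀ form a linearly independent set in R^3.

There are 4 vectors in a 3-dimensional space, so they cannot be linearly independent.

linearly dependent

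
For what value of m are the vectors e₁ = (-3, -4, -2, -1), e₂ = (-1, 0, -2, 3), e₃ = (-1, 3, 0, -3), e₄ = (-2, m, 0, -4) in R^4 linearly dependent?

Place the vectors as rows of a 4×4 matrix; dependence ⇔ determinant zero.
The determinant works out to -4*m - 16.
This vanishes exactly when m = -4.

m = -4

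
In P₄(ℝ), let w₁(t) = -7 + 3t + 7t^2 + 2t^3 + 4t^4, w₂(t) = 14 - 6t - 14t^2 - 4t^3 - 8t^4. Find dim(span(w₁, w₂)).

dim = 1

Pass to coordinate vectors with respect to the basis {1, t, …, t^4}.
Row-reduce the 2×5 matrix with these as rows.
There is 1 pivot column, so rank = 1.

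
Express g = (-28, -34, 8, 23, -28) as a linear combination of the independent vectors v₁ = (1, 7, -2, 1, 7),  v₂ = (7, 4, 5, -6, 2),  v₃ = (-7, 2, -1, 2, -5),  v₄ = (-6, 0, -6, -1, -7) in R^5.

Write g = α₁v₁ + … + α₄v₄ and equate components.
Row-reducing the augmented matrix gives the unique coefficients (α₁, …, α₄) = (-4, -3, 3, -3).

g = -4v₁ - 3v₂ + 3v₃ - 3v₄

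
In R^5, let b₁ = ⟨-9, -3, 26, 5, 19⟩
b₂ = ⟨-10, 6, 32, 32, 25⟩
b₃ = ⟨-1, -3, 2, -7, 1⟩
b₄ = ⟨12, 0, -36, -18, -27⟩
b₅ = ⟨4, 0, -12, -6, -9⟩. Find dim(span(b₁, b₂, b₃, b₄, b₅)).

dim = 2

Put the 5×5 matrix [b₁|b₂|b₃|b₄|b₅] into echelon form.
The echelon form has 2 nonzero rows, so the rank is 2.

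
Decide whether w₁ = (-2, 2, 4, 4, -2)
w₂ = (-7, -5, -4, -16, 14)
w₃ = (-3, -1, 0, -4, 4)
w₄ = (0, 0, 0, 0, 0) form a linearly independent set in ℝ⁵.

One of the vectors is the zero vector, so the set is linearly dependent.

linearly dependent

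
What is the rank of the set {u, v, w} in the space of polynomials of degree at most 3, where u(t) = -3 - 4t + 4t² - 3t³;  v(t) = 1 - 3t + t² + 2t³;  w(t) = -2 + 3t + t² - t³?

Use coordinates relative to {1, t, …, t³}.
Row-reduce the 3×4 matrix with these as rows.
There are 3 pivot columns, so rank = 3.

3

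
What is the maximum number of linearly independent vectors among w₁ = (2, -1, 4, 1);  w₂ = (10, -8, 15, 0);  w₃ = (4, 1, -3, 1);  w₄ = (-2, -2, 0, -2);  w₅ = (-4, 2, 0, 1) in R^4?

Row-reduce the 5×4 matrix with these as rows.
Reduction leaves 4 leading entries, giving rank 4.
(With 5 elements in a 4-dimensional space the rank is at most 4.)

4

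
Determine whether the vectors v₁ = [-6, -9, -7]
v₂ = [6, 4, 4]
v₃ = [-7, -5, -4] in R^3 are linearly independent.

Form the 3×3 matrix with these as columns; its determinant is 26.
A nonzero determinant means the columns are linearly independent.

linearly independent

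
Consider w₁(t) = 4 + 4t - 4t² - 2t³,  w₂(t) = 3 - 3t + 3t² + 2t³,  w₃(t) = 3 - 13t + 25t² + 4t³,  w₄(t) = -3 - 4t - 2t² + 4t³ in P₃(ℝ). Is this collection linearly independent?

linearly dependent

Write each element as a coordinate vector in ℝ⁴ using {1, t, …, t³}.
Place the vectors as rows of a 4×4 matrix and reduce to echelon form.
The reduction yields 3 nonzero rows, so the rank is 3.
Since rank 3 < 4, the set is linearly dependent.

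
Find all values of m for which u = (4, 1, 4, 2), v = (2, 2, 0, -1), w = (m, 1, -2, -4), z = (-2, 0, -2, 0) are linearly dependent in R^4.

The vectors are dependent exactly when the determinant of the matrix with rows u, v, w, z vanishes.
Expanding, det = 4 - 10*m.
This vanishes exactly when m = 2/5.

m = 2/5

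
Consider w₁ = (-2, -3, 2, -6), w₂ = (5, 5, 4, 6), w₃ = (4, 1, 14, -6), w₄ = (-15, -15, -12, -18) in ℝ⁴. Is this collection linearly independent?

linearly dependent

Form the 4×4 matrix with these as columns; its determinant is 0.
A zero determinant means the columns are linearly dependent.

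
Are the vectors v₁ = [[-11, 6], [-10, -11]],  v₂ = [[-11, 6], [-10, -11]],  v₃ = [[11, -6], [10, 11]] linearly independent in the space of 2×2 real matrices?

Take coordinates with respect to the standard basis {E₁₁, E₁₂, E₂₁, E₂₂}.
Place the vectors as rows of a 3×4 matrix and reduce to echelon form.
The reduction yields 1 nonzero row, so the rank is 1.
Since rank 1 < 3, the set is linearly dependent.
Indeed v₁ - v₂ = 0.

linearly dependent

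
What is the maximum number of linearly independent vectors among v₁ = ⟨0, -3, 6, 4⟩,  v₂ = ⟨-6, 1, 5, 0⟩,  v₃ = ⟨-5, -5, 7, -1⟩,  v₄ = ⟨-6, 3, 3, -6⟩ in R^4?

Put the 4×4 matrix [v₁|v₂|v₃|v₄] into echelon form.
The echelon form has 4 nonzero rows, so the rank is 4.

4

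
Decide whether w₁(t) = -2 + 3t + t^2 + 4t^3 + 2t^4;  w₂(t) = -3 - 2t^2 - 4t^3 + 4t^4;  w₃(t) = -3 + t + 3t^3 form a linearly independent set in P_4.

linearly independent

Write each element as a coordinate vector in ℝ⁵ using {1, t, …, t^4}.
Row-reduce the matrix whose columns are w₁, w₂, w₃.
The reduction yields 3 nonzero rows, so the rank is 3.
Since rank = 3 (the number of vectors), the set is linearly independent.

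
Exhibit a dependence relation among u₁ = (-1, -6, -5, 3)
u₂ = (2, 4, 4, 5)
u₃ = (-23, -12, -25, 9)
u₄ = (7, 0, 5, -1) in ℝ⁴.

Write the vectors as columns of a matrix and find a nonzero vector in its null space.
A generator of the null space is (2, 0, -1, -3).

2u₁ - u₃ - 3u₄ = 0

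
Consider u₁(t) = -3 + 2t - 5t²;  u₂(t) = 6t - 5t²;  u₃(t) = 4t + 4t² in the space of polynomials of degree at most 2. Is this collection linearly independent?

linearly independent

Take coordinates with respect to the standard basis {1, t, t²}.
Place the vectors as rows of a 3×3 matrix and reduce to echelon form.
The reduction yields 3 nonzero rows, so the rank is 3.
Since rank = 3 (the number of vectors), the set is linearly independent.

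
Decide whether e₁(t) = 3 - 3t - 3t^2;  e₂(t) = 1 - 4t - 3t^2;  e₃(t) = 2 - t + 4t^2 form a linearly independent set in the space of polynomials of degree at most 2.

linearly independent

Take coordinates with respect to the standard basis {1, t, t^2}.
The matrix [e₁|e₂|e₃] has determinant -48.
A nonzero determinant means the columns are linearly independent.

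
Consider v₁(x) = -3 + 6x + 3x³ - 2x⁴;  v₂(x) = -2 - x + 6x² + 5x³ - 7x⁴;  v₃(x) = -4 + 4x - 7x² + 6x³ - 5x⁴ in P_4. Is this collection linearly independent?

Take coordinates with respect to the standard basis {1, x, …, x⁴}.
Place the vectors as rows of a 3×5 matrix and reduce to echelon form.
The reduction yields 3 nonzero rows, so the rank is 3.
Since rank = 3 (the number of vectors), the set is linearly independent.

linearly independent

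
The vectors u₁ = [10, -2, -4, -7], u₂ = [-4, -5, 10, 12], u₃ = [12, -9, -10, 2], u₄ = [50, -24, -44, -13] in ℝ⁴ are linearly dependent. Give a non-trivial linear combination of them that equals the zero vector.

Solve the homogeneous system with u₁, u₂, u₃, u₄ as columns by row-reducing the coefficient matrix.
A generator of the null space is (1, -1, 3, -1).

u₁ - u₂ + 3u₃ - u₄ = 0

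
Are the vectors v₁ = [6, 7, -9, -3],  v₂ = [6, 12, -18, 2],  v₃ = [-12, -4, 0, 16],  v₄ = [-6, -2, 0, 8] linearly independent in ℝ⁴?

The matrix [v₁|v₂|v₃|v₄] has determinant 0.
A zero determinant means the columns are linearly dependent.

linearly dependent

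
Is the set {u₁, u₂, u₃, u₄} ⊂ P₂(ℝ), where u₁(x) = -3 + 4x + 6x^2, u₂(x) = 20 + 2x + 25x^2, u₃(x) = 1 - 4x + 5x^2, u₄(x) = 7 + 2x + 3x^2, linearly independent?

linearly dependent

Take coordinates with respect to the standard basis {1, x, x^2}.
There are 4 vectors in a 3-dimensional space, so they cannot be linearly independent.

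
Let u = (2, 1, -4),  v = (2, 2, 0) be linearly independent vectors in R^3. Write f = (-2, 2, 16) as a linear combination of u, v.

f = -4u + 3v

Write f = c₁u + c₂v and equate components.
Back-substitution yields (c₁, c₂) = (-4, 3).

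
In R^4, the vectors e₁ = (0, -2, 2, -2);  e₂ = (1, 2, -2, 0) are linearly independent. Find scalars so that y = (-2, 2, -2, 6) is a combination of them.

y = -3e₁ - 2e₂

Write y = a₁e₁ + a₂e₂ and equate components.
Row-reducing the augmented matrix gives the unique coefficients (a₁, a₂) = (-3, -2).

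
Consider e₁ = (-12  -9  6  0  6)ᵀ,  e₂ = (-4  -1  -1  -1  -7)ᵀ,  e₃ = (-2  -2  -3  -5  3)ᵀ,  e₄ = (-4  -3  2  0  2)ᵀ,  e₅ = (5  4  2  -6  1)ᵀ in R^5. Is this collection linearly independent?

linearly dependent

One vector is a scalar multiple of another, so the set is dependent.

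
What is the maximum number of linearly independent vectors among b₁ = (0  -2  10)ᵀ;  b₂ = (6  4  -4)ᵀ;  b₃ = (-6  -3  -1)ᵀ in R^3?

Row-reduce the 3×3 matrix with these as rows.
There are 2 pivot columns, so rank = 2.

2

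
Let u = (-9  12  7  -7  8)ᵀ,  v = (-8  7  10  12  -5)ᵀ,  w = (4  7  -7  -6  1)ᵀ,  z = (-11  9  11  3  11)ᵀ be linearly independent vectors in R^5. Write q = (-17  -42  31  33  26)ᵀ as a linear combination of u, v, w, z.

q = -3u - 2v - 4w + 4z

Solve the system with u, v, w, z as columns and q as the right-hand side.
Back-substitution yields (α₁, …, α₄) = (-3, -2, -4, 4).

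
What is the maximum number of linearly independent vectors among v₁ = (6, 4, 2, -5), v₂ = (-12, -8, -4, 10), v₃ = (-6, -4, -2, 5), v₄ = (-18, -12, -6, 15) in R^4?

1

Apply Gaussian elimination to the matrix whose rows are v₁, v₂, v₃, v₄.
Reduction leaves 1 leading entry, giving rank 1.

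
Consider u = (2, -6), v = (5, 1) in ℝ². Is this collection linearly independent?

linearly independent

Place the vectors as rows of a 2×2 matrix and reduce to echelon form.
The reduction yields 2 nonzero rows, so the rank is 2.
Since rank = 2 (the number of vectors), the set is linearly independent.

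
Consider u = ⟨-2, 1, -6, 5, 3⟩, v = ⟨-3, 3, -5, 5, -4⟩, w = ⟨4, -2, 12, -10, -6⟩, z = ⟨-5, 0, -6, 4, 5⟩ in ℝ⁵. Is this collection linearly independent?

linearly dependent

One vector is a scalar multiple of another, so the set is dependent.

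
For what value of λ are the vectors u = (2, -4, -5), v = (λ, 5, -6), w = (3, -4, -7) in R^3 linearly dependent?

The vectors are dependent exactly when the determinant of the matrix with rows u, v, w vanishes.
The determinant works out to 29 - 8*λ.
Solving 29 - 8*λ = 0 yields λ = 29/8.

λ = 29/8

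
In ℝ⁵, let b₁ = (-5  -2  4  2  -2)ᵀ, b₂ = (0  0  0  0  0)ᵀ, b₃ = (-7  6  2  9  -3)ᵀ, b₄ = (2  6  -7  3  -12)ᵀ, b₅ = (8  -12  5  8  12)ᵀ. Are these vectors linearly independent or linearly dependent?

linearly dependent

One of the vectors is the zero vector, so the set is linearly dependent.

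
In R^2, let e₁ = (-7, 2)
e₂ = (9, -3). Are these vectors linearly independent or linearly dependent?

linearly independent

The matrix [e₁|e₂] has determinant 3.
A nonzero determinant means the columns are linearly independent.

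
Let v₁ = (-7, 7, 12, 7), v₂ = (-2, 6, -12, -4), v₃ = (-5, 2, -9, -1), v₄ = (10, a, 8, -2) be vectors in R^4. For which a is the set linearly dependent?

a = -2/5

The set is linearly dependent precisely when det[v₁; v₂; v₃; v₄] = 0.
Expanding, det = 90*a + 36.
Solving 90*a + 36 = 0 yields a = -2/5.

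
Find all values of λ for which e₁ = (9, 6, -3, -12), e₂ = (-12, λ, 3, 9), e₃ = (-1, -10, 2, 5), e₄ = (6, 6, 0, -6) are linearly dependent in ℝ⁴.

Place the vectors as rows of a 4×4 matrix; dependence ⇔ determinant zero.
The determinant works out to 864 - 36*λ.
This vanishes exactly when λ = 24.

λ = 24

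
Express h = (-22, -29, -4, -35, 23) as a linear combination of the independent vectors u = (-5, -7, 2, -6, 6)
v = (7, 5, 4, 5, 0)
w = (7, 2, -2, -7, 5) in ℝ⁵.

Solve the system with u, v, w as columns and h as the right-hand side.
The system has the unique solution (α₁, α₂, α₃) = (3, -2, 1).

h = 3u - 2v + w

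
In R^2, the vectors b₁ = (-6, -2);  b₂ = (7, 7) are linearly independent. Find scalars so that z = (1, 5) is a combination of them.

Since b₁, b₂ are independent, the coefficients expressing z are uniquely determined by a linear system.
The system has the unique solution (a₁, a₂) = (1, 1).

z = b₁ + b₂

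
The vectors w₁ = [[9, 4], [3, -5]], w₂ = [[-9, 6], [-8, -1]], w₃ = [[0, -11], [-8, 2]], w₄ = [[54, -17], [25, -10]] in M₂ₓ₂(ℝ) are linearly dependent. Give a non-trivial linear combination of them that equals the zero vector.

3w₁ - 3w₂ + w₃ - w₄ = 0

Take coordinates with respect to {E₁₁, E₁₂, E₂₁, E₂₂}.
Write the vectors as columns of a matrix and find a nonzero vector in its null space.
The free variable yields coefficients (3, -3, 1, -1) (any nonzero multiple also works).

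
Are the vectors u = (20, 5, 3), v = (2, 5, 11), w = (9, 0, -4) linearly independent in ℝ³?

Place the vectors as rows of a 3×3 matrix and reduce to echelon form.
The reduction yields 2 nonzero rows, so the rank is 2.
Since rank 2 < 3, the set is linearly dependent.

linearly dependent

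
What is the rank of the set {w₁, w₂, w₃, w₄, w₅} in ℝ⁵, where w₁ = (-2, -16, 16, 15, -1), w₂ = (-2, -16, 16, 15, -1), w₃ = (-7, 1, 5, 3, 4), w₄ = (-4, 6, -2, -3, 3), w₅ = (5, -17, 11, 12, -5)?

Form the matrix with w₁, w₂, w₃, w₄, w₅ as columns and reduce.
The echelon form has 2 nonzero rows, so the rank is 2.

2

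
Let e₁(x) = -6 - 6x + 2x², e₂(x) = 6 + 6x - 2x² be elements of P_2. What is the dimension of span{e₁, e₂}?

Use coordinates relative to {1, x, x²}.
Row-reduce the 2×3 matrix with these as rows.
There is 1 pivot column, so rank = 1.

1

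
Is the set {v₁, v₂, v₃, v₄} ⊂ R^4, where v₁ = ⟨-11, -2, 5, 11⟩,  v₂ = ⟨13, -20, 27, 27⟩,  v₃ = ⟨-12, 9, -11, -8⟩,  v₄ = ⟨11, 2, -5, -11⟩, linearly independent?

linearly dependent

Form the 4×4 matrix with these as columns; its determinant is 0.
A zero determinant means the columns are linearly dependent.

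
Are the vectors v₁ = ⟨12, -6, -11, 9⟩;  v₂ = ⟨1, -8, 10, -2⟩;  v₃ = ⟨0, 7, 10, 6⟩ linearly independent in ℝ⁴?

linearly independent

Row-reduce the matrix whose columns are v₁, v₂, v₃.
The reduction yields 3 nonzero rows, so the rank is 3.
Since rank = 3 (the number of vectors), the set is linearly independent.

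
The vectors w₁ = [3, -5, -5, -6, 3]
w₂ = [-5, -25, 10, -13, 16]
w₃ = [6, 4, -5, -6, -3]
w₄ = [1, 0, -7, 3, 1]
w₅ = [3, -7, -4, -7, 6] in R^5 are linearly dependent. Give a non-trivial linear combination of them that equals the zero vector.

Row-reduce the matrix with w₁, w₂, w₃, w₄, w₅ as columns; the null space gives the coefficients.
The free variable yields coefficients (2, -1, -2, -2, 1) (any nonzero multiple also works).

2w₁ - w₂ - 2w₃ - 2w₄ + w₅ = 0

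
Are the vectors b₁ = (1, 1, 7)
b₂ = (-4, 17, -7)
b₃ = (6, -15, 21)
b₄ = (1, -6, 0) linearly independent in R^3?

linearly dependent

There are 4 vectors in a 3-dimensional space, so they cannot be linearly independent.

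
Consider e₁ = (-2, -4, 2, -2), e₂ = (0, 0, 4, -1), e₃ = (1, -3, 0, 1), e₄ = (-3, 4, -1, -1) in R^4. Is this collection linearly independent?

Place the vectors as rows of a 4×4 matrix and reduce to echelon form.
The reduction yields 4 nonzero rows, so the rank is 4.
Since rank = 4 (the number of vectors), the set is linearly independent.

linearly independent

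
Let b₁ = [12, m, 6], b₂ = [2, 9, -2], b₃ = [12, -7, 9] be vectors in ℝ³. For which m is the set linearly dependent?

m = 12/7

The vectors are dependent exactly when the determinant of the matrix with rows b₁, b₂, b₃ vanishes.
The determinant works out to 72 - 42*m.
Setting this to zero gives m = 12/7.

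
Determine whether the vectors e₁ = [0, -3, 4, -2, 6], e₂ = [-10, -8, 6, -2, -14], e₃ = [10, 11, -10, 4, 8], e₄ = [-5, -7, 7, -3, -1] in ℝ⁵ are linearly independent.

linearly dependent

Place the vectors as rows of a 4×5 matrix and reduce to echelon form.
The reduction yields 2 nonzero rows, so the rank is 2.
Since rank 2 < 4, the set is linearly dependent.
Indeed e₁ + e₂ + e₃ = 0.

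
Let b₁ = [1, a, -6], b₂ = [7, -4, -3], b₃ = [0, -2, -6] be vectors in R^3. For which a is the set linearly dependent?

The set is linearly dependent precisely when det[b₁; b₂; b₃] = 0.
Cofactor expansion gives det = 42*a + 102.
Setting this to zero gives a = -17/7.

a = -17/7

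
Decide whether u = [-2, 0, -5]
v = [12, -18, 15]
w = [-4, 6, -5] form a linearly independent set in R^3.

Row-reduce the matrix whose columns are u, v, w.
The reduction yields 2 nonzero rows, so the rank is 2.
Since rank 2 < 3, the set is linearly dependent.

linearly dependent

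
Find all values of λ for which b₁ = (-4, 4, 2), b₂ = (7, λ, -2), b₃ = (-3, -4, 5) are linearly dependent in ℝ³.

The vectors are dependent exactly when the determinant of the matrix with rows b₁, b₂, b₃ vanishes.
Expanding, det = -14*λ - 140.
Solving -14*λ - 140 = 0 yields λ = -10.

λ = -10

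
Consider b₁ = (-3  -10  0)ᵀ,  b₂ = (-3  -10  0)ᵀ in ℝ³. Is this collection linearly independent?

linearly dependent

Two of the vectors are equal, giving an immediate dependence.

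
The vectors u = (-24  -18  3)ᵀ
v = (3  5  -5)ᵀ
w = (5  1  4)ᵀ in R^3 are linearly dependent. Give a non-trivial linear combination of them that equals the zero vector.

Solve the homogeneous system with u, v, w as columns by row-reducing the coefficient matrix.
One solution (up to scaling) is (1, 3, 3).

u + 3v + 3w = 0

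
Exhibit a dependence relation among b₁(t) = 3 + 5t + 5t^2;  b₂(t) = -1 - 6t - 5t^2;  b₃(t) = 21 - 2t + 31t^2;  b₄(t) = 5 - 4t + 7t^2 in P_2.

2b₁ - b₃ + 3b₄ = 0

Take coordinates with respect to {1, t, t^2}.
Set up α₁b₁ + … + α₄b₄ = 0 and solve the homogeneous system.
A generator of the null space is (2, 0, -1, 3).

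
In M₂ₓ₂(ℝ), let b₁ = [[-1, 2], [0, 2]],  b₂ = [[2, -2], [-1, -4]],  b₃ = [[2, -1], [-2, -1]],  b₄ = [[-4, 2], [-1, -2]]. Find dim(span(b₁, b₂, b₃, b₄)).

Pass to coordinate vectors with respect to the basis {E₁₁, E₁₂, E₂₁, E₂₂}.
Apply Gaussian elimination to the matrix whose rows are b₁, b₂, b₃, b₄.
There are 4 pivot columns, so rank = 4.

dim = 4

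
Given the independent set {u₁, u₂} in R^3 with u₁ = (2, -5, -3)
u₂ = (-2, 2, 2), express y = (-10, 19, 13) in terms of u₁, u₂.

Write y = a₁u₁ + a₂u₂ and equate components.
The system has the unique solution (a₁, a₂) = (-3, 2).

y = -3u₁ + 2u₂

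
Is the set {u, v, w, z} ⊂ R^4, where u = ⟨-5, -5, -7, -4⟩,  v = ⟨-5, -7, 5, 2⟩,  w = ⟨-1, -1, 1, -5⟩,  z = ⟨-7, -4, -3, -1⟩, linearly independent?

The matrix [u|v|w|z] has determinant 1368.
A nonzero determinant means the columns are linearly independent.

linearly independent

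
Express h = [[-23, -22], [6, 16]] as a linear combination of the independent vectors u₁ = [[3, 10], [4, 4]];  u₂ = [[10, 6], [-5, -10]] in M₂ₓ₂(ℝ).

Work in coordinates with respect to the standard basis {E₁₁, E₁₂, E₂₁, E₂₂}.
Set up the augmented matrix [u₁ | u₂ | h] and row-reduce.
The system has the unique solution (a₁, a₂) = (-1, -2).

h = -u₁ - 2u₂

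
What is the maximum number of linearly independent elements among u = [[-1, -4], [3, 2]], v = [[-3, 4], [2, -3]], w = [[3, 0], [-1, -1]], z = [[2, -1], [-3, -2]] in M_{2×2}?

Pass to coordinate vectors with respect to the basis {E₁₁, E₁₂, E₂₁, E₂₂}.
Form the matrix with u, v, w, z as columns and reduce.
The echelon form has 4 nonzero rows, so the rank is 4.

4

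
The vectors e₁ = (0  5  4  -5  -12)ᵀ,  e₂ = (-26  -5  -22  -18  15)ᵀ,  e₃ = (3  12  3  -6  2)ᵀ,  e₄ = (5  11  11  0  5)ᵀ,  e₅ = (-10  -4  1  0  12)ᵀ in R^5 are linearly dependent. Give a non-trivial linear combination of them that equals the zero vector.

e₂ - 3e₃ + 3e₄ - 2e₅ = 0

Solve the homogeneous system with e₁, e₂, e₃, e₄, e₅ as columns by row-reducing the coefficient matrix.
A generator of the null space is (0, 1, -3, 3, -2).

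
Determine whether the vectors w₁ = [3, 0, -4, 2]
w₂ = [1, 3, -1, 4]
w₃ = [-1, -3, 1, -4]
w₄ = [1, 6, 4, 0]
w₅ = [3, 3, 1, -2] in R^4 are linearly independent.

linearly dependent

There are 5 vectors in a 4-dimensional space, so they cannot be linearly independent.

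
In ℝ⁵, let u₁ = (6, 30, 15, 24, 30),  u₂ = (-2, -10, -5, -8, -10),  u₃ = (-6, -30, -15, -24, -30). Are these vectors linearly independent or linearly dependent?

linearly dependent

Place the vectors as rows of a 3×5 matrix and reduce to echelon form.
The reduction yields 1 nonzero row, so the rank is 1.
Since rank 1 < 3, the set is linearly dependent.
Indeed u₁ + 3u₂ = 0.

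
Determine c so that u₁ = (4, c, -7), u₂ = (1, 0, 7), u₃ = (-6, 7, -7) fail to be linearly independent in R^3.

c = -7

Dependence holds iff the 3×3 matrix [u₁ u₂ u₃] is singular.
The determinant works out to -35*c - 245.
Solving -35*c - 245 = 0 yields c = -7.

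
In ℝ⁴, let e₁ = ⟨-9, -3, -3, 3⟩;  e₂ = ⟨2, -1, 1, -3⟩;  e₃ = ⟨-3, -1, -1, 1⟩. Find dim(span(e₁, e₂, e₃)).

Put the 4×3 matrix [e₁|e₂|e₃] into echelon form.
The echelon form has 2 nonzero rows, so the rank is 2.

dim = 2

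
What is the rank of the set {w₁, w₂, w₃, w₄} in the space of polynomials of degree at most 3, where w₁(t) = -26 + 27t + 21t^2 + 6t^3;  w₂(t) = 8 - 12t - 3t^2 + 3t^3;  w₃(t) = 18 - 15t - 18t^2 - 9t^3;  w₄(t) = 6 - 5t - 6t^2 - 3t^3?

rank 2

Pass to coordinate vectors with respect to the basis {1, t, …, t^3}.
Apply Gaussian elimination to the matrix whose rows are w₁, w₂, w₃, w₄.
There are 2 pivot columns, so rank = 2.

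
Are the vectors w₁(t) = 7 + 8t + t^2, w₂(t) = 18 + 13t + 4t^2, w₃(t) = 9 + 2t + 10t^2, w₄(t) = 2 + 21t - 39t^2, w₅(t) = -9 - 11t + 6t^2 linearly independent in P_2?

linearly dependent

Write each element as a coordinate vector in ℝ³ using {1, t, t^2}.
There are 5 vectors in a 3-dimensional space, so they cannot be linearly independent.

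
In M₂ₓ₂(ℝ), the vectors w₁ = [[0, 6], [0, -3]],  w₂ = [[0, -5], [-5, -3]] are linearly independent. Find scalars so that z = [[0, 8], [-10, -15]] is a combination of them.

Identify each element with its coordinate vector in ℝ⁴ via {E₁₁, E₁₂, E₂₁, E₂₂}.
Solve the system with w₁, w₂ as columns and z as the right-hand side.
The system has the unique solution (c₁, c₂) = (3, 2).

z = 3w₁ + 2w₂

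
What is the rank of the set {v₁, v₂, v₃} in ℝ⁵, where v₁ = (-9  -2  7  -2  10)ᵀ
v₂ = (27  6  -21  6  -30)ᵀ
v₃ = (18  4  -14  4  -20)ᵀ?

1

Put the 5×3 matrix [v₁|v₂|v₃] into echelon form.
Exactly 1 pivot survives; hence the rank is 1.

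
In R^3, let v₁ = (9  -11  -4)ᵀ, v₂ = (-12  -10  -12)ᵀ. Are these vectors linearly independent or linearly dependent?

Place the vectors as rows of a 2×3 matrix and reduce to echelon form.
The reduction yields 2 nonzero rows, so the rank is 2.
Since rank = 2 (the number of vectors), the set is linearly independent.

linearly independent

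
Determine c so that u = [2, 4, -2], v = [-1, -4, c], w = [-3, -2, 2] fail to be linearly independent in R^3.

c = 3/2

The set is linearly dependent precisely when det[u; v; w] = 0.
Cofactor expansion gives det = 12 - 8*c.
Solving 12 - 8*c = 0 yields c = 3/2.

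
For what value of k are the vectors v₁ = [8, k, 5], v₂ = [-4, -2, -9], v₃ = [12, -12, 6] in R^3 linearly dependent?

k = -50/7

The set is linearly dependent precisely when det[v₁; v₂; v₃] = 0.
Expanding, det = -84*k - 600.
Setting this to zero gives k = -50/7.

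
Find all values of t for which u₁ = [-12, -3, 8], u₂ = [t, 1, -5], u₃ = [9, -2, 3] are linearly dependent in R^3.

The set is linearly dependent precisely when det[u₁; u₂; u₃] = 0.
The determinant works out to 147 - 7*t.
Setting this to zero gives t = 21.

t = 21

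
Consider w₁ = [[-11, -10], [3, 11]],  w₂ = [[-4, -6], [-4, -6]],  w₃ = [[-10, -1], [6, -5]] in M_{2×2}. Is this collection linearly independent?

linearly independent

Take coordinates with respect to the standard basis {E₁₁, E₁₂, E₂₁, E₂₂}.
Place the vectors as rows of a 3×4 matrix and reduce to echelon form.
The reduction yields 3 nonzero rows, so the rank is 3.
Since rank = 3 (the number of vectors), the set is linearly independent.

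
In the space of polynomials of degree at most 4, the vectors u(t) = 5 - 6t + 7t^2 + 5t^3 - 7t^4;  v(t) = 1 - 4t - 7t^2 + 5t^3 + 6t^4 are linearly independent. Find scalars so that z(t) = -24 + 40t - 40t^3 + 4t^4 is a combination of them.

z = -4u - 4v

Identify each element with its coordinate vector in ℝ⁵ via {1, t, …, t^4}.
Solve the system with u, v as columns and z as the right-hand side.
Row-reducing the augmented matrix gives the unique coefficients (a₁, a₂) = (-4, -4).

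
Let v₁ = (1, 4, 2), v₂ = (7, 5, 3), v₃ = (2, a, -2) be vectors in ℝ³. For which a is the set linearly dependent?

a = -50/11

Place the vectors as rows of a 3×3 matrix; dependence ⇔ determinant zero.
Expanding, det = 11*a + 50.
Setting this to zero gives a = -50/11.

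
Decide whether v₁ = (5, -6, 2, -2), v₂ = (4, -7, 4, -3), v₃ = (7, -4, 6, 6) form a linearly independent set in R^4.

linearly independent

Place the vectors as rows of a 3×4 matrix and reduce to echelon form.
The reduction yields 3 nonzero rows, so the rank is 3.
Since rank = 3 (the number of vectors), the set is linearly independent.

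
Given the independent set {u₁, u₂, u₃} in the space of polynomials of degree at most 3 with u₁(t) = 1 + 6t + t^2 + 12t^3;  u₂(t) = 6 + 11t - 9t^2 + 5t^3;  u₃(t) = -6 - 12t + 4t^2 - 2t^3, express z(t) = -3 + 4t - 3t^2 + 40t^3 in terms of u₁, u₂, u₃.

z = 3u₁ + 2u₂ + 3u₃

Take coordinate vectors relative to {1, t, …, t^3}.
Write z = α₁u₁ + … + α₃u₃ and equate components.
Back-substitution yields (α₁, α₂, α₃) = (3, 2, 3).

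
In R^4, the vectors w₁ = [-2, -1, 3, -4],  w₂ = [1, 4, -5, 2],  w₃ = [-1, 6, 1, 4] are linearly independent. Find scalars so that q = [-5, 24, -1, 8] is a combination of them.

Solve the system with w₁, w₂, w₃ as columns and q as the right-hand side.
Row-reducing the augmented matrix gives the unique coefficients (a₁, a₂, a₃) = (2, 2, 3).

q = 2w₁ + 2w₂ + 3w₃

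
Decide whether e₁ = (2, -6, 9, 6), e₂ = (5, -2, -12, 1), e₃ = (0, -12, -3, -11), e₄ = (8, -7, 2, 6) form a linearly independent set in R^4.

linearly independent

Place the vectors as rows of a 4×4 matrix and reduce to echelon form.
The reduction yields 4 nonzero rows, so the rank is 4.
Since rank = 4 (the number of vectors), the set is linearly independent.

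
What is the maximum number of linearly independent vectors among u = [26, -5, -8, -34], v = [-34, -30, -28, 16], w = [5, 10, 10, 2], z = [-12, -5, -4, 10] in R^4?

2

Apply Gaussian elimination to the matrix whose rows are u, v, w, z.
There are 2 pivot columns, so rank = 2.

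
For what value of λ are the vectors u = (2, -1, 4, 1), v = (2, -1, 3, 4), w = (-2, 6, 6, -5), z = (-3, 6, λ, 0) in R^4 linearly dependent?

λ = 13/10

The set is linearly dependent precisely when det[u; v; w; z] = 0.
Expanding, det = 30*λ - 39.
This vanishes exactly when λ = 13/10.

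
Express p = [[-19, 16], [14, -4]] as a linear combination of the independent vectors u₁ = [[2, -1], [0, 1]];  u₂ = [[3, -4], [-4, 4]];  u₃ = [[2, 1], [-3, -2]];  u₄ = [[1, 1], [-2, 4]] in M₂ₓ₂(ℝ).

p = -4u₁ - 3u₂ - 2u₃ + 2u₄

Take coordinate vectors relative to {E₁₁, E₁₂, E₂₁, E₂₂}.
Solve the system with u₁, u₂, u₃, u₄ as columns and p as the right-hand side.
The system has the unique solution (a₁, …, a₄) = (-4, -3, -2, 2).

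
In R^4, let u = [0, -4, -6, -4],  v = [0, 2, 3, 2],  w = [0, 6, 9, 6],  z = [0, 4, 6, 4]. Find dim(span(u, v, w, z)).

Row-reduce the 4×4 matrix with these as rows.
Exactly 1 pivot survives; hence the rank is 1.

dim = 1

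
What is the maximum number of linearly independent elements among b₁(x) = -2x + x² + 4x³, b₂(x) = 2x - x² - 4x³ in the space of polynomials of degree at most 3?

Use coordinates relative to {1, x, …, x³}.
Row-reduce the 2×4 matrix with these as rows.
Reduction leaves 1 leading entry, giving rank 1.

1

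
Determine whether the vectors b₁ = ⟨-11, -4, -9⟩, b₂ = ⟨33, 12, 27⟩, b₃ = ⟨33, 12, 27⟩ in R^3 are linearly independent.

linearly dependent

Place the vectors as rows of a 3×3 matrix and reduce to echelon form.
The reduction yields 1 nonzero row, so the rank is 1.
Since rank 1 < 3, the set is linearly dependent.
Indeed 3b₁ + b₂ = 0.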